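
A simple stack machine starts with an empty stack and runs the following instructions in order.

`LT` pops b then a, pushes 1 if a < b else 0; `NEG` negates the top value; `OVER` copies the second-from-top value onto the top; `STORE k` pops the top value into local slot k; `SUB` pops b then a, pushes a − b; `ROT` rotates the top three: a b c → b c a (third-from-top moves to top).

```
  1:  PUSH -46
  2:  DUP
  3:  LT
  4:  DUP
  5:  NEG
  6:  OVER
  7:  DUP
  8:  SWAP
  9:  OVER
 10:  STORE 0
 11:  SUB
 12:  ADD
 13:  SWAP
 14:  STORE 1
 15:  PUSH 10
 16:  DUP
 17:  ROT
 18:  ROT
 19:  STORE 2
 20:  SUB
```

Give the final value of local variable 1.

0

PUSH -46 : [-46]
DUP      : [-46, -46]
LT       : [0]
DUP      : [0, 0]
NEG      : [0, 0]
OVER     : [0, 0, 0]
DUP      : [0, 0, 0, 0]
SWAP     : [0, 0, 0, 0]
OVER     : [0, 0, 0, 0, 0]
STORE 0  : [0, 0, 0, 0]
SUB      : [0, 0, 0]
ADD      : [0, 0]
SWAP     : [0, 0]
STORE 1  : [0]
PUSH 10  : [0, 10]
DUP      : [0, 10, 10]
ROT      : [10, 10, 0]
ROT      : [10, 0, 10]
STORE 2  : [10, 0]
SUB      : [10]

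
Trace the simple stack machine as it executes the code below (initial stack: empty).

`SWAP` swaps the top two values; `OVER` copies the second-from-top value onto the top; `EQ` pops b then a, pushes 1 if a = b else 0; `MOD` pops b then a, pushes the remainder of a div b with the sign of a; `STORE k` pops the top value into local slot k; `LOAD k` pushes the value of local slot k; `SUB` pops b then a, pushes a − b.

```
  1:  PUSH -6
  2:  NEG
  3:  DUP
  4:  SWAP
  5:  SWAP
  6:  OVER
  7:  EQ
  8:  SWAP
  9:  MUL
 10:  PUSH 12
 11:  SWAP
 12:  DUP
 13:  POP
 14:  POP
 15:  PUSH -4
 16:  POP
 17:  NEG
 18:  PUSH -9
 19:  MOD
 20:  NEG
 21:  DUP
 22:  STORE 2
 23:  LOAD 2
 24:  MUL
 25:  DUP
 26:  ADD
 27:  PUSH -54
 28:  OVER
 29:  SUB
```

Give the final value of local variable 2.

3

PUSH -6   [-6]
NEG       [6]
DUP       [6, 6]
SWAP      [6, 6]
SWAP      [6, 6]
OVER      [6, 6, 6]
EQ        [6, 1]
SWAP      [1, 6]
MUL       [6]
PUSH 12   [6, 12]
SWAP      [12, 6]
DUP       [12, 6, 6]
POP       [12, 6]
POP       [12]
PUSH -4   [12, -4]
POP       [12]
NEG       [-12]
PUSH -9   [-12, -9]
MOD       [-3]
NEG       [3]
DUP       [3, 3]
STORE 2   [3]
LOAD 2    [3, 3]
MUL       [9]
DUP       [9, 9]
ADD       [18]
PUSH -54  [18, -54]
OVER      [18, -54, 18]
SUB       [18, -72]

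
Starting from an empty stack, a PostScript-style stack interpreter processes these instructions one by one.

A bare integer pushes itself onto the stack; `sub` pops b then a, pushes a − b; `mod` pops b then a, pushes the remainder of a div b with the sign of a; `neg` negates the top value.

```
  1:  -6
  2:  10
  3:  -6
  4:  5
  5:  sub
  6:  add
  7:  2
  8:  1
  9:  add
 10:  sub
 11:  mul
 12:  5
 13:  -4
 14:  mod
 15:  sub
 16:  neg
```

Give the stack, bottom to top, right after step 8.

[-6, -1, 2, 1]

-6  -> -6
10  -> -6 10
-6  -> -6 10 -6
5   -> -6 10 -6 5
sub -> -6 10 -11
add -> -6 -1
2   -> -6 -1 2
1   -> -6 -1 2 1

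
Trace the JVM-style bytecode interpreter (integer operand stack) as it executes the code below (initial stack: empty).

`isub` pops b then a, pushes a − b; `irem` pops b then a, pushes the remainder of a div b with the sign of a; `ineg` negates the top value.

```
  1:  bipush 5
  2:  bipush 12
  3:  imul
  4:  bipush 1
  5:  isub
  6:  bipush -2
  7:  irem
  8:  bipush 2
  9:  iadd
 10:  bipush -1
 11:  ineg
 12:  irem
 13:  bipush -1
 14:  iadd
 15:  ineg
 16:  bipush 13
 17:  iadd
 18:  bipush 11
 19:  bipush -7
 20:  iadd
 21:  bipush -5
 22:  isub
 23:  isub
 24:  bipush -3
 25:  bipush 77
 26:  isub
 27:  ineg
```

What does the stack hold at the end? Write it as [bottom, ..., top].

[5, 80]

bipush 5  : 5
bipush 12 : 5 12
imul      : 60
bipush 1  : 60 1
isub      : 59
bipush -2 : 59 -2
irem      : 1
bipush 2  : 1 2
iadd      : 3
bipush -1 : 3 -1
ineg      : 3 1
irem      : 0
bipush -1 : 0 -1
iadd      : -1
ineg      : 1
bipush 13 : 1 13
iadd      : 14
bipush 11 : 14 11
bipush -7 : 14 11 -7
iadd      : 14 4
bipush -5 : 14 4 -5
isub      : 14 9
isub      : 5
bipush -3 : 5 -3
bipush 77 : 5 -3 77
isub      : 5 -80
ineg      : 5 80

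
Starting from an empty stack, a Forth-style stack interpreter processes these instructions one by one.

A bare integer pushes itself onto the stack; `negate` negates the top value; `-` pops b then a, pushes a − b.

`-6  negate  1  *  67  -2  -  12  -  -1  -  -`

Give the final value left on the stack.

-52

-6     → -6
negate → 6
1      → 6 1
*      → 6
67     → 6 67
-2     → 6 67 -2
-      → 6 69
12     → 6 69 12
-      → 6 57
-1     → 6 57 -1
-      → 6 58
-      → -52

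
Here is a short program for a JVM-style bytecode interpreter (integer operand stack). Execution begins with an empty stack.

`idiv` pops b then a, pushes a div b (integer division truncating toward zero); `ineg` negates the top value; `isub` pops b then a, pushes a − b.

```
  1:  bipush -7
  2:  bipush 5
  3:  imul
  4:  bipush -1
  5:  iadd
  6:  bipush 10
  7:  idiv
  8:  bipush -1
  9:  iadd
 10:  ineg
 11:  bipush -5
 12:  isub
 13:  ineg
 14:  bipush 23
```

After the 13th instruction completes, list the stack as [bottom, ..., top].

bipush -7  [-7]
bipush 5   [-7, 5]
imul       [-35]
bipush -1  [-35, -1]
iadd       [-36]
bipush 10  [-36, 10]
idiv       [-3]
bipush -1  [-3, -1]
iadd       [-4]
ineg       [4]
bipush -5  [4, -5]
isub       [9]
ineg       [-9]

[-9]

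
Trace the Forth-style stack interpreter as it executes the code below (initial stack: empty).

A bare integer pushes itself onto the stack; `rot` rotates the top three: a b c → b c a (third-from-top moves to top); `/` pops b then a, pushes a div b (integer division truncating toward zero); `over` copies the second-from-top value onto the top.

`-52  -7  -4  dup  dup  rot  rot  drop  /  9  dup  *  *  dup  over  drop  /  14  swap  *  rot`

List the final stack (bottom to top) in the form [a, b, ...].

-52  : -52
-7   : -52 -7
-4   : -52 -7 -4
dup  : -52 -7 -4 -4
dup  : -52 -7 -4 -4 -4
rot  : -52 -7 -4 -4 -4
rot  : -52 -7 -4 -4 -4
drop : -52 -7 -4 -4
/    : -52 -7 1
9    : -52 -7 1 9
dup  : -52 -7 1 9 9
*    : -52 -7 1 81
*    : -52 -7 81
dup  : -52 -7 81 81
over : -52 -7 81 81 81
drop : -52 -7 81 81
/    : -52 -7 1
14   : -52 -7 1 14
swap : -52 -7 14 1
*    : -52 -7 14
rot  : -7 14 -52

[-7, 14, -52]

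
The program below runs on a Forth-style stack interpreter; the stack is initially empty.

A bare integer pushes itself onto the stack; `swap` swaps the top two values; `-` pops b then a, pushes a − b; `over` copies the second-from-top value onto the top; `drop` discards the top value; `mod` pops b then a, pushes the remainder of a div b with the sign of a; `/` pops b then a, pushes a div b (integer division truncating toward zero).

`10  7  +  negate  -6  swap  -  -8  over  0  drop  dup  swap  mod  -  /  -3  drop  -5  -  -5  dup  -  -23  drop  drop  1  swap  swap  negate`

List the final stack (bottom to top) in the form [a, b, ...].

10     → 10
7      → 10 7
+      → 17
negate → -17
-6     → -17 -6
swap   → -6 -17
-      → 11
-8     → 11 -8
over   → 11 -8 11
0      → 11 -8 11 0
drop   → 11 -8 11
dup    → 11 -8 11 11
swap   → 11 -8 11 11
mod    → 11 -8 0
-      → 11 -8
/      → -1
-3     → -1 -3
drop   → -1
-5     → -1 -5
-      → 4
-5     → 4 -5
dup    → 4 -5 -5
-      → 4 0
-23    → 4 0 -23
drop   → 4 0
drop   → 4
1      → 4 1
swap   → 1 4
swap   → 4 1
negate → 4 -1

[4, -1]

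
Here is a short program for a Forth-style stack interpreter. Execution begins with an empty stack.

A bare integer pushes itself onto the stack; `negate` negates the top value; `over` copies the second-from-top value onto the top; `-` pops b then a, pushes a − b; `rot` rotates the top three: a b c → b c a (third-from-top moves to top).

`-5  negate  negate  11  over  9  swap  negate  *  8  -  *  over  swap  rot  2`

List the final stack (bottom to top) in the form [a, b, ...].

[-5, 407, -5, 2]

-5      [-5]
negate  [5]
negate  [-5]
11      [-5, 11]
over    [-5, 11, -5]
9       [-5, 11, -5, 9]
swap    [-5, 11, 9, -5]
negate  [-5, 11, 9, 5]
*       [-5, 11, 45]
8       [-5, 11, 45, 8]
-       [-5, 11, 37]
*       [-5, 407]
over    [-5, 407, -5]
swap    [-5, -5, 407]
rot     [-5, 407, -5]
2       [-5, 407, -5, 2]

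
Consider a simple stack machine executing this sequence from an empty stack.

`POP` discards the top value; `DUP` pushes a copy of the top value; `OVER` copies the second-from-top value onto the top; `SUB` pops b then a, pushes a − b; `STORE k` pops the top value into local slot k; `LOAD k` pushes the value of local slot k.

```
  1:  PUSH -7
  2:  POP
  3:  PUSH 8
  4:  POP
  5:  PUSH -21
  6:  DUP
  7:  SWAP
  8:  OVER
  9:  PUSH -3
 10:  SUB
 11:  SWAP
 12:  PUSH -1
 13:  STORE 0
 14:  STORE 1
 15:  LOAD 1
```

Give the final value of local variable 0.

-1

PUSH -7  -> [-7]
POP      -> []
PUSH 8   -> [8]
POP      -> []
PUSH -21 -> [-21]
DUP      -> [-21, -21]
SWAP     -> [-21, -21]
OVER     -> [-21, -21, -21]
PUSH -3  -> [-21, -21, -21, -3]
SUB      -> [-21, -21, -18]
SWAP     -> [-21, -18, -21]
PUSH -1  -> [-21, -18, -21, -1]
STORE 0  -> [-21, -18, -21]
STORE 1  -> [-21, -18]
LOAD 1   -> [-21, -18, -21]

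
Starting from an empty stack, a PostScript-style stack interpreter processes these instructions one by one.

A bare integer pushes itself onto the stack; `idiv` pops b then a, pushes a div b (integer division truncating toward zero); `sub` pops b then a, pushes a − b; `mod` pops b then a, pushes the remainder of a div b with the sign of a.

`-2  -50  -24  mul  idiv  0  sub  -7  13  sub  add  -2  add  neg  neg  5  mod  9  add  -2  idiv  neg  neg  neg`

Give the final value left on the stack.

3

-2   -> [-2]
-50  -> [-2, -50]
-24  -> [-2, -50, -24]
mul  -> [-2, 1200]
idiv -> [0]
0    -> [0, 0]
sub  -> [0]
-7   -> [0, -7]
13   -> [0, -7, 13]
sub  -> [0, -20]
add  -> [-20]
-2   -> [-20, -2]
add  -> [-22]
neg  -> [22]
neg  -> [-22]
5    -> [-22, 5]
mod  -> [-2]
9    -> [-2, 9]
add  -> [7]
-2   -> [7, -2]
idiv -> [-3]
neg  -> [3]
neg  -> [-3]
neg  -> [3]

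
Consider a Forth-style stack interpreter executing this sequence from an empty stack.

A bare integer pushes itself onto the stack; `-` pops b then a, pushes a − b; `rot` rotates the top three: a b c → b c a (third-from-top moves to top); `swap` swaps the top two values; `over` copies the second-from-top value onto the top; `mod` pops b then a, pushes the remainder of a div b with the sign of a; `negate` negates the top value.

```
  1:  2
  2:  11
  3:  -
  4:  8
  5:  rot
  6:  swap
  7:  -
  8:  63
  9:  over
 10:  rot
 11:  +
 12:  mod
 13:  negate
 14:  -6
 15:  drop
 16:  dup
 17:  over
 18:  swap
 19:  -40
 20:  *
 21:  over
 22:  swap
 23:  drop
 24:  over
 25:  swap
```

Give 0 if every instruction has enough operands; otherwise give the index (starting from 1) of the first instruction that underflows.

2  -> 2
11 -> 2 11
-  -> -9
8  -> -9 8
rot  — needs 3 operands, stack has 2 → underflow

5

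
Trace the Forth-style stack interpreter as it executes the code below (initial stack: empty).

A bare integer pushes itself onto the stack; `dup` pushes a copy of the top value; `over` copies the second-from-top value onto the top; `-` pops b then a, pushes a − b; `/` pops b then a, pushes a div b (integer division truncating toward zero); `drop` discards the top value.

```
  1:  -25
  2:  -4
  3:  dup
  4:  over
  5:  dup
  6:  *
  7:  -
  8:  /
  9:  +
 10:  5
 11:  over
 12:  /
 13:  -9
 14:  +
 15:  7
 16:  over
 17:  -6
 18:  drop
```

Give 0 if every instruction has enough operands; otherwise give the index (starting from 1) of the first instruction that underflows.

0

-25  -> [-25]
-4   -> [-25, -4]
dup  -> [-25, -4, -4]
over -> [-25, -4, -4, -4]
dup  -> [-25, -4, -4, -4, -4]
*    -> [-25, -4, -4, 16]
-    -> [-25, -4, -20]
/    -> [-25, 0]
+    -> [-25]
5    -> [-25, 5]
over -> [-25, 5, -25]
/    -> [-25, 0]
-9   -> [-25, 0, -9]
+    -> [-25, -9]
7    -> [-25, -9, 7]
over -> [-25, -9, 7, -9]
-6   -> [-25, -9, 7, -9, -6]
drop -> [-25, -9, 7, -9]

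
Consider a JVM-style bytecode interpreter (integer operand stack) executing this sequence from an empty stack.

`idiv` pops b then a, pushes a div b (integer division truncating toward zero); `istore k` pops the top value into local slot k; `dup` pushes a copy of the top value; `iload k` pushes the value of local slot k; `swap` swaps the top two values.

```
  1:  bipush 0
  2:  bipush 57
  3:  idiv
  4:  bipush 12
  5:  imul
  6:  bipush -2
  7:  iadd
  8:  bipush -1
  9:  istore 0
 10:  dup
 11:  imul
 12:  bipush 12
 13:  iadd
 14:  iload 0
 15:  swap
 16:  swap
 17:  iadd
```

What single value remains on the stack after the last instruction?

15

bipush 0  : [0]
bipush 57 : [0, 57]
idiv      : [0]
bipush 12 : [0, 12]
imul      : [0]
bipush -2 : [0, -2]
iadd      : [-2]
bipush -1 : [-2, -1]
istore 0  : [-2]
dup       : [-2, -2]
imul      : [4]
bipush 12 : [4, 12]
iadd      : [16]
iload 0   : [16, -1]
swap      : [-1, 16]
swap      : [16, -1]
iadd      : [15]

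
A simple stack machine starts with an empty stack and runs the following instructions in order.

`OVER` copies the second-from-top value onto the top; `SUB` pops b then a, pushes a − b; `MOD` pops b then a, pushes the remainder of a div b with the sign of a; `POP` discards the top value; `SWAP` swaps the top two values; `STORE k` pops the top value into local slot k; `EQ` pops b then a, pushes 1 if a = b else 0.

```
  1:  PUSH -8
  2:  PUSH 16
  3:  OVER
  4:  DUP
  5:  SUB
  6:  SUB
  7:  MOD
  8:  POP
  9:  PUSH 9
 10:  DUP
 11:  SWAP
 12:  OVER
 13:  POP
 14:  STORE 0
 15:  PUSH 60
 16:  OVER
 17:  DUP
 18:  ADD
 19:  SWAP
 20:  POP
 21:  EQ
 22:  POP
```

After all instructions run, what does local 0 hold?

PUSH -8 -> -8
PUSH 16 -> -8 16
OVER    -> -8 16 -8
DUP     -> -8 16 -8 -8
SUB     -> -8 16 0
SUB     -> -8 16
MOD     -> -8
POP     -> (empty)
PUSH 9  -> 9
DUP     -> 9 9
SWAP    -> 9 9
OVER    -> 9 9 9
POP     -> 9 9
STORE 0 -> 9
PUSH 60 -> 9 60
OVER    -> 9 60 9
DUP     -> 9 60 9 9
ADD     -> 9 60 18
SWAP    -> 9 18 60
POP     -> 9 18
EQ      -> 0
POP     -> (empty)

9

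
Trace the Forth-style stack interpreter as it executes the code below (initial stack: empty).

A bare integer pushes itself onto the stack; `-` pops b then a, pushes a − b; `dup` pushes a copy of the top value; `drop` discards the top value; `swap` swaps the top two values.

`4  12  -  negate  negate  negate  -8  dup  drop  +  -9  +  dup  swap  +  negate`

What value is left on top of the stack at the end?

18

4      → 4
12     → 4 12
-      → -8
negate → 8
negate → -8
negate → 8
-8     → 8 -8
dup    → 8 -8 -8
drop   → 8 -8
+      → 0
-9     → 0 -9
+      → -9
dup    → -9 -9
swap   → -9 -9
+      → -18
negate → 18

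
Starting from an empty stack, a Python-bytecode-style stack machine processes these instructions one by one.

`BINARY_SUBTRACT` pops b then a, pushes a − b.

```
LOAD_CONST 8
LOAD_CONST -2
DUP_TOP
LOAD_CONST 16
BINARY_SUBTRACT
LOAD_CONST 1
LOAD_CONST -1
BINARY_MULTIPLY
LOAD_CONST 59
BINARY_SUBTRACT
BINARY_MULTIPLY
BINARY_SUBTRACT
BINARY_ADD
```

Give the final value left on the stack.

LOAD_CONST 8    : 8
LOAD_CONST -2   : 8 -2
DUP_TOP         : 8 -2 -2
LOAD_CONST 16   : 8 -2 -2 16
BINARY_SUBTRACT : 8 -2 -18
LOAD_CONST 1    : 8 -2 -18 1
LOAD_CONST -1   : 8 -2 -18 1 -1
BINARY_MULTIPLY : 8 -2 -18 -1
LOAD_CONST 59   : 8 -2 -18 -1 59
BINARY_SUBTRACT : 8 -2 -18 -60
BINARY_MULTIPLY : 8 -2 1080
BINARY_SUBTRACT : 8 -1082
BINARY_ADD      : -1074

-1074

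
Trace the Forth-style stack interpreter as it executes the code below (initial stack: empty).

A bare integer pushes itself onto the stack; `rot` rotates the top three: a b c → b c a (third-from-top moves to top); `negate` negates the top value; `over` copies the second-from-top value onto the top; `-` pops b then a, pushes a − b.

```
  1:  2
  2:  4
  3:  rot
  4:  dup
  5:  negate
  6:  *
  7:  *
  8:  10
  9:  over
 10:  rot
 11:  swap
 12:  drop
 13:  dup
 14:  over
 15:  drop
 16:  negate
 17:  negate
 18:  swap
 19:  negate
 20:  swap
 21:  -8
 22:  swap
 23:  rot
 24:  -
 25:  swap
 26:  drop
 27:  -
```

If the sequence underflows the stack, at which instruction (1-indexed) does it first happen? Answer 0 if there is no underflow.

2 → 2
4 → 2 4
rot  — needs 3 operands, stack has 2 → underflow

3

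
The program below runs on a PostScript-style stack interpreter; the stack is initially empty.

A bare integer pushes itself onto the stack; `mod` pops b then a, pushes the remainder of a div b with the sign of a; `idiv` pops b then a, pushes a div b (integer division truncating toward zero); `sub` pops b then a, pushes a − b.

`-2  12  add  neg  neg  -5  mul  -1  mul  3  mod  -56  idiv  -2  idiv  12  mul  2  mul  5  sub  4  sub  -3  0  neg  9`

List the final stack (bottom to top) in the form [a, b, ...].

-2   → [-2]
12   → [-2, 12]
add  → [10]
neg  → [-10]
neg  → [10]
-5   → [10, -5]
mul  → [-50]
-1   → [-50, -1]
mul  → [50]
3    → [50, 3]
mod  → [2]
-56  → [2, -56]
idiv → [0]
-2   → [0, -2]
idiv → [0]
12   → [0, 12]
mul  → [0]
2    → [0, 2]
mul  → [0]
5    → [0, 5]
sub  → [-5]
4    → [-5, 4]
sub  → [-9]
-3   → [-9, -3]
0    → [-9, -3, 0]
neg  → [-9, -3, 0]
9    → [-9, -3, 0, 9]

[-9, -3, 0, 9]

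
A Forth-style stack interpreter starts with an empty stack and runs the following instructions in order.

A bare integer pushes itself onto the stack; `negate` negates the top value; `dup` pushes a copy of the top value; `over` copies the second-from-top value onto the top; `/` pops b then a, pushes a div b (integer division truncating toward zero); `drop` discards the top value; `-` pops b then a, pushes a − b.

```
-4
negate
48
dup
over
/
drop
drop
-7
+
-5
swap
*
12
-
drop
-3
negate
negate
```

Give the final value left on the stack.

-3

-4      -4
negate  4
48      4 48
dup     4 48 48
over    4 48 48 48
/       4 48 1
drop    4 48
drop    4
-7      4 -7
+       -3
-5      -3 -5
swap    -5 -3
*       15
12      15 12
-       3
drop    (empty)
-3      -3
negate  3
negate  -3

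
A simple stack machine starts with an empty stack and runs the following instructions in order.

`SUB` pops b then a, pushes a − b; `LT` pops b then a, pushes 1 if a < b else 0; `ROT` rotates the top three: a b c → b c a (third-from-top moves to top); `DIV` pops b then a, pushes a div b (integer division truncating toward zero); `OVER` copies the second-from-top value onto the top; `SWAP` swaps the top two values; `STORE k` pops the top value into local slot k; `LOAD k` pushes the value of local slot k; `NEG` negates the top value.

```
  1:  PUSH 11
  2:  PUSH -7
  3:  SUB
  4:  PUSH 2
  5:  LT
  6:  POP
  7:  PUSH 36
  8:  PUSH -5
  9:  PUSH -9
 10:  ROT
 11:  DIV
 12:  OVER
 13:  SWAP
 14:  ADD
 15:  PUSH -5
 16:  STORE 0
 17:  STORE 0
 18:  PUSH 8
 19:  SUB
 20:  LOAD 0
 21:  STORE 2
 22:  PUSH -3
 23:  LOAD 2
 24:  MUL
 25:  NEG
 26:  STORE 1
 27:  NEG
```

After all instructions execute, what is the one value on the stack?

13

PUSH 11  11
PUSH -7  11 -7
SUB      18
PUSH 2   18 2
LT       0
POP      (empty)
PUSH 36  36
PUSH -5  36 -5
PUSH -9  36 -5 -9
ROT      -5 -9 36
DIV      -5 0
OVER     -5 0 -5
SWAP     -5 -5 0
ADD      -5 -5
PUSH -5  -5 -5 -5
STORE 0  -5 -5
STORE 0  -5
PUSH 8   -5 8
SUB      -13
LOAD 0   -13 -5
STORE 2  -13
PUSH -3  -13 -3
LOAD 2   -13 -3 -5
MUL      -13 15
NEG      -13 -15
STORE 1  -13
NEG      13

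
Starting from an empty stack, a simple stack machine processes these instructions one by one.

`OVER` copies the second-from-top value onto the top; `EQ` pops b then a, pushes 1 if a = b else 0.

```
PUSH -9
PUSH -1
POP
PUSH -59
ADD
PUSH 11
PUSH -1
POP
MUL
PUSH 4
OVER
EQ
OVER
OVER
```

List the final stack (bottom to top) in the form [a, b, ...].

PUSH -9  → -9
PUSH -1  → -9 -1
POP      → -9
PUSH -59 → -9 -59
ADD      → -68
PUSH 11  → -68 11
PUSH -1  → -68 11 -1
POP      → -68 11
MUL      → -748
PUSH 4   → -748 4
OVER     → -748 4 -748
EQ       → -748 0
OVER     → -748 0 -748
OVER     → -748 0 -748 0

[-748, 0, -748, 0]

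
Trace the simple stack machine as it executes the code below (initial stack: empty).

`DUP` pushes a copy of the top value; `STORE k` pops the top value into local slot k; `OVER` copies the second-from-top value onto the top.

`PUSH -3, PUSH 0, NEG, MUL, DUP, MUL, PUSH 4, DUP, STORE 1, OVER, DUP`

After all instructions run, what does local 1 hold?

4

PUSH -3 → [-3]
PUSH 0  → [-3, 0]
NEG     → [-3, 0]
MUL     → [0]
DUP     → [0, 0]
MUL     → [0]
PUSH 4  → [0, 4]
DUP     → [0, 4, 4]
STORE 1 → [0, 4]
OVER    → [0, 4, 0]
DUP     → [0, 4, 0, 0]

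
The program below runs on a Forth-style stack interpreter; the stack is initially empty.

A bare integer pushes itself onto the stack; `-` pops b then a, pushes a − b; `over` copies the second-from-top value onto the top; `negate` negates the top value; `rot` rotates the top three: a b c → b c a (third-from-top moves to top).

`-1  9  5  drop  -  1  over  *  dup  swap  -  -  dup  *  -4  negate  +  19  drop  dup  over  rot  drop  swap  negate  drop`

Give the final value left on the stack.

-1     → [-1]
9      → [-1, 9]
5      → [-1, 9, 5]
drop   → [-1, 9]
-      → [-10]
1      → [-10, 1]
over   → [-10, 1, -10]
*      → [-10, -10]
dup    → [-10, -10, -10]
swap   → [-10, -10, -10]
-      → [-10, 0]
-      → [-10]
dup    → [-10, -10]
*      → [100]
-4     → [100, -4]
negate → [100, 4]
+      → [104]
19     → [104, 19]
drop   → [104]
dup    → [104, 104]
over   → [104, 104, 104]
rot    → [104, 104, 104]
drop   → [104, 104]
swap   → [104, 104]
negate → [104, -104]
drop   → [104]

104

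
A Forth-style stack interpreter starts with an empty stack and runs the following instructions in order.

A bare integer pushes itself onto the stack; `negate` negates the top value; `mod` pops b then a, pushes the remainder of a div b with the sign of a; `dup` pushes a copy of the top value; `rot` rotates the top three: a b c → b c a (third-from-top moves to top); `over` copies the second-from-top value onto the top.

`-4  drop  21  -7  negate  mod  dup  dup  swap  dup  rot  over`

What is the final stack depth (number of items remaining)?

5

-4      -4
drop    (empty)
21      21
-7      21 -7
negate  21 7
mod     0
dup     0 0
dup     0 0 0
swap    0 0 0
dup     0 0 0 0
rot     0 0 0 0
over    0 0 0 0 0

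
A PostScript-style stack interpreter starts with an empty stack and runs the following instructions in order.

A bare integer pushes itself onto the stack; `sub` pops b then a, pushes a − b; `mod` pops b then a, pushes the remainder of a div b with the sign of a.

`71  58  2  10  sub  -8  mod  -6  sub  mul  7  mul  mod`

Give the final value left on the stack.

71  -> 71
58  -> 71 58
2   -> 71 58 2
10  -> 71 58 2 10
sub -> 71 58 -8
-8  -> 71 58 -8 -8
mod -> 71 58 0
-6  -> 71 58 0 -6
sub -> 71 58 6
mul -> 71 348
7   -> 71 348 7
mul -> 71 2436
mod -> 71

71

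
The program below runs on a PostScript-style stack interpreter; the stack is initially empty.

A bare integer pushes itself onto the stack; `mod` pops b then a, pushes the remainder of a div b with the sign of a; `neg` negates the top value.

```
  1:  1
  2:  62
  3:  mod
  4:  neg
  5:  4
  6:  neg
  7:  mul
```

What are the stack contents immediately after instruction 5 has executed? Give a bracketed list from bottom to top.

1   → 1
62  → 1 62
mod → 1
neg → -1
4   → -1 4

[-1, 4]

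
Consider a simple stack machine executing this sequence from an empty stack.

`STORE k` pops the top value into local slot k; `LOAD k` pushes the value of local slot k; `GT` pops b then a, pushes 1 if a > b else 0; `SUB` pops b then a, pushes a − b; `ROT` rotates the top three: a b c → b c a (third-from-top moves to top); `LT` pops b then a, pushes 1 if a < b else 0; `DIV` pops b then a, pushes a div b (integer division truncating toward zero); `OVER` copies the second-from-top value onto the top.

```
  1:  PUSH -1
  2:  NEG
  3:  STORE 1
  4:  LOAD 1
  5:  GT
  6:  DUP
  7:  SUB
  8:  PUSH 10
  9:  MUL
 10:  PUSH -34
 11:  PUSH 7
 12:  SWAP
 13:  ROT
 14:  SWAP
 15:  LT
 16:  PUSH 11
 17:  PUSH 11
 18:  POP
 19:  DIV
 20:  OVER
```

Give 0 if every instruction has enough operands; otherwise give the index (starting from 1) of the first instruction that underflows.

5

PUSH -1 -> -1
NEG     -> 1
STORE 1 -> (empty)
LOAD 1  -> 1
GT  — needs 2 operands, stack has 1 → underflow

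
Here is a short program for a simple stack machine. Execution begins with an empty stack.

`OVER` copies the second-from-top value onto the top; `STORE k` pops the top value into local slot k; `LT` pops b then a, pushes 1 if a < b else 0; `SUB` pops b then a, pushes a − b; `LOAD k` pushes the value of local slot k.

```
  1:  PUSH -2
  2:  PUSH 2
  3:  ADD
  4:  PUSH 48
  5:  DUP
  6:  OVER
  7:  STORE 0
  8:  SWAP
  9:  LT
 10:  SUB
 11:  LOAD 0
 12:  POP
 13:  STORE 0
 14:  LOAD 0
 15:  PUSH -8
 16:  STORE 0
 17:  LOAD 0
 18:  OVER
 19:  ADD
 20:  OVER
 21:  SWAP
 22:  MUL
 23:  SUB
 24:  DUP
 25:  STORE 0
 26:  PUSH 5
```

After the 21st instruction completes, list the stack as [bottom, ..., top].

PUSH -2 → -2
PUSH 2  → -2 2
ADD     → 0
PUSH 48 → 0 48
DUP     → 0 48 48
OVER    → 0 48 48 48
STORE 0 → 0 48 48
SWAP    → 0 48 48
LT      → 0 0
SUB     → 0
LOAD 0  → 0 48
POP     → 0
STORE 0 → (empty)
LOAD 0  → 0
PUSH -8 → 0 -8
STORE 0 → 0
LOAD 0  → 0 -8
OVER    → 0 -8 0
ADD     → 0 -8
OVER    → 0 -8 0
SWAP    → 0 0 -8

[0, 0, -8]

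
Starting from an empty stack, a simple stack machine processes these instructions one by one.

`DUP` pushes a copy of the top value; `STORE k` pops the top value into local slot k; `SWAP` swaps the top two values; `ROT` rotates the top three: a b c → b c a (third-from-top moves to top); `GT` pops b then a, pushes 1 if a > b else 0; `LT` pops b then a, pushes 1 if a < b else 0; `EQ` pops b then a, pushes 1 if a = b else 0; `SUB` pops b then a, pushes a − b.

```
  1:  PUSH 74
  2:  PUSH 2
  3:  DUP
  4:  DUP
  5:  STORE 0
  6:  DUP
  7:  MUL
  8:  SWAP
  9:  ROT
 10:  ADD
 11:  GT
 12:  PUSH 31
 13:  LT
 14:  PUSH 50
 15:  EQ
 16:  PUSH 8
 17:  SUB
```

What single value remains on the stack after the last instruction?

-8

PUSH 74 -> [74]
PUSH 2  -> [74, 2]
DUP     -> [74, 2, 2]
DUP     -> [74, 2, 2, 2]
STORE 0 -> [74, 2, 2]
DUP     -> [74, 2, 2, 2]
MUL     -> [74, 2, 4]
SWAP    -> [74, 4, 2]
ROT     -> [4, 2, 74]
ADD     -> [4, 76]
GT      -> [0]
PUSH 31 -> [0, 31]
LT      -> [1]
PUSH 50 -> [1, 50]
EQ      -> [0]
PUSH 8  -> [0, 8]
SUB     -> [-8]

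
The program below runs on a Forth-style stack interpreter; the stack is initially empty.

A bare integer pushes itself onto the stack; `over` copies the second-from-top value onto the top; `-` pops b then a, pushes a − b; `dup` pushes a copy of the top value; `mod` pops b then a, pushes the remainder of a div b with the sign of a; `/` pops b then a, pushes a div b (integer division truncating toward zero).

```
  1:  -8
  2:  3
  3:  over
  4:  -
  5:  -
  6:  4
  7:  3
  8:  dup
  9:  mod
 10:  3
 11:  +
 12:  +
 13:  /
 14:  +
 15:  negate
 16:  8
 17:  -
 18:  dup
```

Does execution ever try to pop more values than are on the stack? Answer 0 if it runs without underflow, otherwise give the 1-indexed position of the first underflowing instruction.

-8   -> -8
3    -> -8 3
over -> -8 3 -8
-    -> -8 11
-    -> -19
4    -> -19 4
3    -> -19 4 3
dup  -> -19 4 3 3
mod  -> -19 4 0
3    -> -19 4 0 3
+    -> -19 4 3
+    -> -19 7
/    -> -2
+  — needs 2 operands, stack has 1 → underflow

14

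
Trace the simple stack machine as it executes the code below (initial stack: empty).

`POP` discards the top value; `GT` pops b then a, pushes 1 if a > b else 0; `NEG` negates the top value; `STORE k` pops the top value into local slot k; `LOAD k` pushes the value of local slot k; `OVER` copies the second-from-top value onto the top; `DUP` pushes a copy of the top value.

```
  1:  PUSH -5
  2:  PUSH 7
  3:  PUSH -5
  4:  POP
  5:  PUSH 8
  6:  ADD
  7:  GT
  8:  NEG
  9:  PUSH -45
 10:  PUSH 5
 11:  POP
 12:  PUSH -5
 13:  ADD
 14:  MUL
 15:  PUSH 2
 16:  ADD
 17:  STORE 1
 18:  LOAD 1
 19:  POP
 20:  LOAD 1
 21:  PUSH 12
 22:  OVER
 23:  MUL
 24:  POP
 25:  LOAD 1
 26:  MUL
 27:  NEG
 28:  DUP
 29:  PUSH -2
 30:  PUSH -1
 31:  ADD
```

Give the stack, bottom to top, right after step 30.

[-4, -4, -2, -1]

PUSH -5   -5
PUSH 7    -5 7
PUSH -5   -5 7 -5
POP       -5 7
PUSH 8    -5 7 8
ADD       -5 15
GT        0
NEG       0
PUSH -45  0 -45
PUSH 5    0 -45 5
POP       0 -45
PUSH -5   0 -45 -5
ADD       0 -50
MUL       0
PUSH 2    0 2
ADD       2
STORE 1   (empty)
LOAD 1    2
POP       (empty)
LOAD 1    2
PUSH 12   2 12
OVER      2 12 2
MUL       2 24
POP       2
LOAD 1    2 2
MUL       4
NEG       -4
DUP       -4 -4
PUSH -2   -4 -4 -2
PUSH -1   -4 -4 -2 -1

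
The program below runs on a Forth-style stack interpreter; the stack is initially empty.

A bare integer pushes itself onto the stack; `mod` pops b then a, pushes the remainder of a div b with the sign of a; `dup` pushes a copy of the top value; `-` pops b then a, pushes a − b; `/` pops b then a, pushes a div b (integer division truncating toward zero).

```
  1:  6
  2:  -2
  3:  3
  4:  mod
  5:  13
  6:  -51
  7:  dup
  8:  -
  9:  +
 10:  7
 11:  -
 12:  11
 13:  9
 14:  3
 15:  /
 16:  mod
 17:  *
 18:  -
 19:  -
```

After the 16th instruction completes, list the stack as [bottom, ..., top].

6   → 6
-2  → 6 -2
3   → 6 -2 3
mod → 6 -2
13  → 6 -2 13
-51 → 6 -2 13 -51
dup → 6 -2 13 -51 -51
-   → 6 -2 13 0
+   → 6 -2 13
7   → 6 -2 13 7
-   → 6 -2 6
11  → 6 -2 6 11
9   → 6 -2 6 11 9
3   → 6 -2 6 11 9 3
/   → 6 -2 6 11 3
mod → 6 -2 6 2

[6, -2, 6, 2]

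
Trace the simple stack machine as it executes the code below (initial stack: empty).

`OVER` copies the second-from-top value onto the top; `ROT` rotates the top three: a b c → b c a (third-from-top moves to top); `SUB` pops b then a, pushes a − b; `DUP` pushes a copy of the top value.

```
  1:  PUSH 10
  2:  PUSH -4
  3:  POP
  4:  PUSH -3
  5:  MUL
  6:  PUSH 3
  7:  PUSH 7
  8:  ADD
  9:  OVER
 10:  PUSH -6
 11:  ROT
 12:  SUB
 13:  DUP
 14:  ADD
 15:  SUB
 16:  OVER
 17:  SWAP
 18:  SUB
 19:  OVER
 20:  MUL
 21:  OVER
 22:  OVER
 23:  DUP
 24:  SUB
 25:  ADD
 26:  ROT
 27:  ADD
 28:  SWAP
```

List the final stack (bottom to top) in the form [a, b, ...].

[-60, 960]

PUSH 10 → [10]
PUSH -4 → [10, -4]
POP     → [10]
PUSH -3 → [10, -3]
MUL     → [-30]
PUSH 3  → [-30, 3]
PUSH 7  → [-30, 3, 7]
ADD     → [-30, 10]
OVER    → [-30, 10, -30]
PUSH -6 → [-30, 10, -30, -6]
ROT     → [-30, -30, -6, 10]
SUB     → [-30, -30, -16]
DUP     → [-30, -30, -16, -16]
ADD     → [-30, -30, -32]
SUB     → [-30, 2]
OVER    → [-30, 2, -30]
SWAP    → [-30, -30, 2]
SUB     → [-30, -32]
OVER    → [-30, -32, -30]
MUL     → [-30, 960]
OVER    → [-30, 960, -30]
OVER    → [-30, 960, -30, 960]
DUP     → [-30, 960, -30, 960, 960]
SUB     → [-30, 960, -30, 0]
ADD     → [-30, 960, -30]
ROT     → [960, -30, -30]
ADD     → [960, -60]
SWAP    → [-60, 960]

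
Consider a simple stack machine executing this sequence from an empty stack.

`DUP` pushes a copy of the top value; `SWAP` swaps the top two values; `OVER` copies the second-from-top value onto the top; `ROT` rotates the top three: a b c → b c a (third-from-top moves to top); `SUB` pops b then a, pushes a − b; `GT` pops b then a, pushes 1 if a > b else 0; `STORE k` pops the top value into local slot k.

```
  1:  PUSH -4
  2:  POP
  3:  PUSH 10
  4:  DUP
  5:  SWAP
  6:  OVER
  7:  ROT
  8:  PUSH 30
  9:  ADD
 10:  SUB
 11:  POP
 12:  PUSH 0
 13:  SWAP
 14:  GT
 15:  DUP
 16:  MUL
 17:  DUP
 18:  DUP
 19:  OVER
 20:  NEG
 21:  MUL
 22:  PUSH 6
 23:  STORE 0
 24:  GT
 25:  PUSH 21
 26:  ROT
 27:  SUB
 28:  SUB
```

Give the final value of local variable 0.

PUSH -4 → [-4]
POP     → []
PUSH 10 → [10]
DUP     → [10, 10]
SWAP    → [10, 10]
OVER    → [10, 10, 10]
ROT     → [10, 10, 10]
PUSH 30 → [10, 10, 10, 30]
ADD     → [10, 10, 40]
SUB     → [10, -30]
POP     → [10]
PUSH 0  → [10, 0]
SWAP    → [0, 10]
GT      → [0]
DUP     → [0, 0]
MUL     → [0]
DUP     → [0, 0]
DUP     → [0, 0, 0]
OVER    → [0, 0, 0, 0]
NEG     → [0, 0, 0, 0]
MUL     → [0, 0, 0]
PUSH 6  → [0, 0, 0, 6]
STORE 0 → [0, 0, 0]
GT      → [0, 0]
PUSH 21 → [0, 0, 21]
ROT     → [0, 21, 0]
SUB     → [0, 21]
SUB     → [-21]

6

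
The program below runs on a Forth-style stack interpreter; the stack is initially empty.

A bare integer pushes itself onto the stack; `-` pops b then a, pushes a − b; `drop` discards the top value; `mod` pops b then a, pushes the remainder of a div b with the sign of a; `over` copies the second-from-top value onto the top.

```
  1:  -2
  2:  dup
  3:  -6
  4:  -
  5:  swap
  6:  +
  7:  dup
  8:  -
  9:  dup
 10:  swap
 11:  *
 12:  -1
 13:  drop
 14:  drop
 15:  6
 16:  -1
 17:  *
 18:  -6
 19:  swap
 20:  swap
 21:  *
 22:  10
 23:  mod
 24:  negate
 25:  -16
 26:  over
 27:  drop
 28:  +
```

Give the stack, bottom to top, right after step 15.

[6]

-2   -> [-2]
dup  -> [-2, -2]
-6   -> [-2, -2, -6]
-    -> [-2, 4]
swap -> [4, -2]
+    -> [2]
dup  -> [2, 2]
-    -> [0]
dup  -> [0, 0]
swap -> [0, 0]
*    -> [0]
-1   -> [0, -1]
drop -> [0]
drop -> []
6    -> [6]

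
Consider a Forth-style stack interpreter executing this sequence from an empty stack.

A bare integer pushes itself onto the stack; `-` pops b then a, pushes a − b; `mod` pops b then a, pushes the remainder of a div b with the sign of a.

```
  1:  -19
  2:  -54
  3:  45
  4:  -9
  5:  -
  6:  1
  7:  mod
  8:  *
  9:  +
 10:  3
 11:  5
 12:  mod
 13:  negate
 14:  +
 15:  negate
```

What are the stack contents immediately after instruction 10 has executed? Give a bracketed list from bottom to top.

-19 : [-19]
-54 : [-19, -54]
45  : [-19, -54, 45]
-9  : [-19, -54, 45, -9]
-   : [-19, -54, 54]
1   : [-19, -54, 54, 1]
mod : [-19, -54, 0]
*   : [-19, 0]
+   : [-19]
3   : [-19, 3]

[-19, 3]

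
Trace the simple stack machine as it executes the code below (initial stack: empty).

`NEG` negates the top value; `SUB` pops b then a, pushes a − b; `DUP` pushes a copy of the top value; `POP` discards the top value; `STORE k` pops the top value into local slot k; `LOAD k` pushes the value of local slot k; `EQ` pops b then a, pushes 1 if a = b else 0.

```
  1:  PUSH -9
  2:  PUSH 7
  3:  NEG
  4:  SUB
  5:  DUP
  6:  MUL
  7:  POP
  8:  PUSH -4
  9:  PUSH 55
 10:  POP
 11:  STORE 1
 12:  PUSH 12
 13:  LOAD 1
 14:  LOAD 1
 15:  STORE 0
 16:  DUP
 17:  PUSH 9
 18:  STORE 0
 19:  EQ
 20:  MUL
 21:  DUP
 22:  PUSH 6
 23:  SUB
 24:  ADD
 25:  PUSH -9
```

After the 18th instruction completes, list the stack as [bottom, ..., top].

[12, -4, -4]

PUSH -9  -9
PUSH 7   -9 7
NEG      -9 -7
SUB      -2
DUP      -2 -2
MUL      4
POP      (empty)
PUSH -4  -4
PUSH 55  -4 55
POP      -4
STORE 1  (empty)
PUSH 12  12
LOAD 1   12 -4
LOAD 1   12 -4 -4
STORE 0  12 -4
DUP      12 -4 -4
PUSH 9   12 -4 -4 9
STORE 0  12 -4 -4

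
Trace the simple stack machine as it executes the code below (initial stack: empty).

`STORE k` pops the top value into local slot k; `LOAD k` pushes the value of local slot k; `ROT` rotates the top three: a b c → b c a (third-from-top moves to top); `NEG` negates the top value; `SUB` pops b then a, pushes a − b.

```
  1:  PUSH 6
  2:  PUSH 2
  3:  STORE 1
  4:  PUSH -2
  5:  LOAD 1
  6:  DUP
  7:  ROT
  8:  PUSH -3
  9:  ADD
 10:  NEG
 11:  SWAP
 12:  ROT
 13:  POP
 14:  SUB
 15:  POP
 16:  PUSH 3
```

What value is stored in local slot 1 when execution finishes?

PUSH 6   6
PUSH 2   6 2
STORE 1  6
PUSH -2  6 -2
LOAD 1   6 -2 2
DUP      6 -2 2 2
ROT      6 2 2 -2
PUSH -3  6 2 2 -2 -3
ADD      6 2 2 -5
NEG      6 2 2 5
SWAP     6 2 5 2
ROT      6 5 2 2
POP      6 5 2
SUB      6 3
POP      6
PUSH 3   6 3

2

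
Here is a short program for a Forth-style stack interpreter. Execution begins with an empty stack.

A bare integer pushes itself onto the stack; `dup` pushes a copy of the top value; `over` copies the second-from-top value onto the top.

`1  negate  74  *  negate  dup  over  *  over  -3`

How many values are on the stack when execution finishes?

4

1      → 1
negate → -1
74     → -1 74
*      → -74
negate → 74
dup    → 74 74
over   → 74 74 74
*      → 74 5476
over   → 74 5476 74
-3     → 74 5476 74 -3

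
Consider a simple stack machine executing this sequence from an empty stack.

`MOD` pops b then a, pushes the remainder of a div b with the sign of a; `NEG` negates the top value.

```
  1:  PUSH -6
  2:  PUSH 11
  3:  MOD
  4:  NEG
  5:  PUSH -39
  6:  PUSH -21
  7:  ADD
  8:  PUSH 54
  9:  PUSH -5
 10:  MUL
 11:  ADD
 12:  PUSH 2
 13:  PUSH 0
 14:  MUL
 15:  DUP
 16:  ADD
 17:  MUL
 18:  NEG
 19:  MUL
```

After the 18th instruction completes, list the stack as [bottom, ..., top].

PUSH -6  → [-6]
PUSH 11  → [-6, 11]
MOD      → [-6]
NEG      → [6]
PUSH -39 → [6, -39]
PUSH -21 → [6, -39, -21]
ADD      → [6, -60]
PUSH 54  → [6, -60, 54]
PUSH -5  → [6, -60, 54, -5]
MUL      → [6, -60, -270]
ADD      → [6, -330]
PUSH 2   → [6, -330, 2]
PUSH 0   → [6, -330, 2, 0]
MUL      → [6, -330, 0]
DUP      → [6, -330, 0, 0]
ADD      → [6, -330, 0]
MUL      → [6, 0]
NEG      → [6, 0]

[6, 0]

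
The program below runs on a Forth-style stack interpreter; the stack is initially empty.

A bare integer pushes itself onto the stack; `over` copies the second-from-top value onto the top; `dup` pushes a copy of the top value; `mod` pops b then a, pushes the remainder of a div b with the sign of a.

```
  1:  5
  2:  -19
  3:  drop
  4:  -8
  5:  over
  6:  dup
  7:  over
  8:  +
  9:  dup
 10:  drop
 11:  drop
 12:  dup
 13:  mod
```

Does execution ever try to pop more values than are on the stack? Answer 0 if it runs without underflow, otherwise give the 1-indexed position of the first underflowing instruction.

0

5    → [5]
-19  → [5, -19]
drop → [5]
-8   → [5, -8]
over → [5, -8, 5]
dup  → [5, -8, 5, 5]
over → [5, -8, 5, 5, 5]
+    → [5, -8, 5, 10]
dup  → [5, -8, 5, 10, 10]
drop → [5, -8, 5, 10]
drop → [5, -8, 5]
dup  → [5, -8, 5, 5]
mod  → [5, -8, 0]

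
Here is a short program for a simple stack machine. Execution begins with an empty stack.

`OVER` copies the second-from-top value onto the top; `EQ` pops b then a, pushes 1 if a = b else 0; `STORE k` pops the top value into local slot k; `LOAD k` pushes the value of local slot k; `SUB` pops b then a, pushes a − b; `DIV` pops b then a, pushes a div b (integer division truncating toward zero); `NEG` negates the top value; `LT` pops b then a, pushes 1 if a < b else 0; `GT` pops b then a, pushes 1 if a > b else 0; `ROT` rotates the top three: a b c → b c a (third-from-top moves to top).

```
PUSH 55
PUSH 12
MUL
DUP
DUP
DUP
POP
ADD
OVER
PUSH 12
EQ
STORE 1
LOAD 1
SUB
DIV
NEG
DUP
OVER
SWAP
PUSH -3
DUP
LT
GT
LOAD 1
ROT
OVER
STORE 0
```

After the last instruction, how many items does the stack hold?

4

PUSH 55 -> [55]
PUSH 12 -> [55, 12]
MUL     -> [660]
DUP     -> [660, 660]
DUP     -> [660, 660, 660]
DUP     -> [660, 660, 660, 660]
POP     -> [660, 660, 660]
ADD     -> [660, 1320]
OVER    -> [660, 1320, 660]
PUSH 12 -> [660, 1320, 660, 12]
EQ      -> [660, 1320, 0]
STORE 1 -> [660, 1320]
LOAD 1  -> [660, 1320, 0]
SUB     -> [660, 1320]
DIV     -> [0]
NEG     -> [0]
DUP     -> [0, 0]
OVER    -> [0, 0, 0]
SWAP    -> [0, 0, 0]
PUSH -3 -> [0, 0, 0, -3]
DUP     -> [0, 0, 0, -3, -3]
LT      -> [0, 0, 0, 0]
GT      -> [0, 0, 0]
LOAD 1  -> [0, 0, 0, 0]
ROT     -> [0, 0, 0, 0]
OVER    -> [0, 0, 0, 0, 0]
STORE 0 -> [0, 0, 0, 0]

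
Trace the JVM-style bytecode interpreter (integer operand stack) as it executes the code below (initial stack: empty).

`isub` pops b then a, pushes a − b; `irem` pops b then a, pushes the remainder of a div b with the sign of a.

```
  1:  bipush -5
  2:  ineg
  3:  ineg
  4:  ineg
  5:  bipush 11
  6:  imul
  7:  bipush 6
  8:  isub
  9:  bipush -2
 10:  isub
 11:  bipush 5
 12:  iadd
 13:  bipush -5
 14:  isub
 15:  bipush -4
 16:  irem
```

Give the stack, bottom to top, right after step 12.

bipush -5  -5
ineg       5
ineg       -5
ineg       5
bipush 11  5 11
imul       55
bipush 6   55 6
isub       49
bipush -2  49 -2
isub       51
bipush 5   51 5
iadd       56

[56]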